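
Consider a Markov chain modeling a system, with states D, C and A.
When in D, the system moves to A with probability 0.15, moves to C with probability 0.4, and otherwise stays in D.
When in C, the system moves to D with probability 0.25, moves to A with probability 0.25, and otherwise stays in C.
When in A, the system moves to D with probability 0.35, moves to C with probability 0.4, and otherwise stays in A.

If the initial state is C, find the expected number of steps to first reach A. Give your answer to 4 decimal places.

Let t(s) be the expected number of steps to first reach A from state s, with t(A) = 0. Conditioning on the first step:
t(D) = 1 + 0.45·t(D) + 0.4·t(C)
t(C) = 1 + 0.25·t(D) + 0.5·t(C)
Solving: t(D) = 5.1429, t(C) = 4.5714.
Expected steps from C to A: 4.5714.

4.5714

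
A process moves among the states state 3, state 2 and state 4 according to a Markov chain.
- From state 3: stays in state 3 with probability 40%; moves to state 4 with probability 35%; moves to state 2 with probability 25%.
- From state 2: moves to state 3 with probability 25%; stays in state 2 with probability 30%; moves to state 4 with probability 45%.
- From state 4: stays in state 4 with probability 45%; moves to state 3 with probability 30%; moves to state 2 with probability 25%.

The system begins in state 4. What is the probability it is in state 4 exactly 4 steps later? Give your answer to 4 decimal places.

0.4181

Propagate the distribution vector 4 steps from state 4.
After 0 steps: (0.0000, 0.0000, 1.0000)
After 1 step: (0.3000, 0.2500, 0.4500)
After 2 steps: (0.3175, 0.2625, 0.4200)
After 3 steps: (0.3186, 0.2631, 0.4183)
After 4 steps: (0.3187, 0.2632, 0.4181)
P(in state 4 after 4 steps) = 0.4181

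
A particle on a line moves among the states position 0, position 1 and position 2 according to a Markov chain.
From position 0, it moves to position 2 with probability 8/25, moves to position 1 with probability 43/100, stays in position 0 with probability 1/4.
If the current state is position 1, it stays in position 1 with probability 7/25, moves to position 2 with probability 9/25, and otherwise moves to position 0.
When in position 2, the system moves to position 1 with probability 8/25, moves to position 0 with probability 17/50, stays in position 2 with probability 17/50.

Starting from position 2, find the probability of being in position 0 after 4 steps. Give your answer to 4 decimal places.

0.3182

Propagate the distribution vector 4 steps from position 2.
After 0 steps: (0.0000, 0.0000, 1.0000)
After 1 step: (0.3400, 0.3200, 0.3400)
After 2 steps: (0.3158, 0.3446, 0.3396)
After 3 steps: (0.3185, 0.3410, 0.3406)
After 4 steps: (0.3182, 0.3414, 0.3404)
P(in position 0 after 4 steps) = 0.3182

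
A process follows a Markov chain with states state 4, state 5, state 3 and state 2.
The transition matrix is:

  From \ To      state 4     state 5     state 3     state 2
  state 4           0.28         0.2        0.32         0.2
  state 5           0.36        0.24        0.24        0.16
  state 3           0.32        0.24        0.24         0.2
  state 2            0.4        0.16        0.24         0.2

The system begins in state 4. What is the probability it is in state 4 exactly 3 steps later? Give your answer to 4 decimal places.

Propagate the distribution vector 3 steps from state 4.
After 0 steps: (1.0000, 0.0000, 0.0000, 0.0000)
After 1 step: (0.2800, 0.2000, 0.3200, 0.2000)
After 2 steps: (0.3328, 0.2128, 0.2624, 0.1920)
After 3 steps: (0.3306, 0.2113, 0.2666, 0.1915)
P(in state 4 after 3 steps) = 0.3306

0.3306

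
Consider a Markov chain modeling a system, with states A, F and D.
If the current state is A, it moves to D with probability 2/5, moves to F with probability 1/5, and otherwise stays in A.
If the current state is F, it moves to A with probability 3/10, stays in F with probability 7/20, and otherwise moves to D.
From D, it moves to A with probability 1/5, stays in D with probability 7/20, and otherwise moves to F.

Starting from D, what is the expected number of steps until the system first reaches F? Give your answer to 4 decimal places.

2.5806

Let t(s) be the expected number of steps to first reach F from state s, with t(F) = 0. Conditioning on the first step:
t(A) = 1 + 0.4·t(A) + 0.4·t(D)
t(D) = 1 + 0.2·t(A) + 0.35·t(D)
Solving: t(A) = 3.3871, t(D) = 2.5806.
Expected steps from D to F: 2.5806.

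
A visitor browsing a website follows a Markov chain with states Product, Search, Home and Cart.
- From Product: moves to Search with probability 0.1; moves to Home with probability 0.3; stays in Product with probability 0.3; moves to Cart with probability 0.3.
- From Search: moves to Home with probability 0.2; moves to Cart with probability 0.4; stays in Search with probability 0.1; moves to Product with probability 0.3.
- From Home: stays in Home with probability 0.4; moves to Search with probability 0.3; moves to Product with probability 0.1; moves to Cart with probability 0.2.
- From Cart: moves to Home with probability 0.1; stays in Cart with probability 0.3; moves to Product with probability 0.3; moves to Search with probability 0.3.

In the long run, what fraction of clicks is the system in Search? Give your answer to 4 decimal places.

Let the stationary distribution be π with π = πP and π_1 + π_2 + π_3 + π_4 = 1.
π_1 = 0.3·π_1 + 0.3·π_2 + 0.1·π_3 + 0.3·π_4
π_2 = 0.1·π_1 + 0.1·π_2 + 0.3·π_3 + 0.3·π_4
π_3 = 0.3·π_1 + 0.2·π_2 + 0.4·π_3 + 0.1·π_4
Solving with the normalization constraint gives π = (0.2511, 0.2081, 0.2443, 0.2964).
So the stationary probability of Search is 0.2081.

0.2081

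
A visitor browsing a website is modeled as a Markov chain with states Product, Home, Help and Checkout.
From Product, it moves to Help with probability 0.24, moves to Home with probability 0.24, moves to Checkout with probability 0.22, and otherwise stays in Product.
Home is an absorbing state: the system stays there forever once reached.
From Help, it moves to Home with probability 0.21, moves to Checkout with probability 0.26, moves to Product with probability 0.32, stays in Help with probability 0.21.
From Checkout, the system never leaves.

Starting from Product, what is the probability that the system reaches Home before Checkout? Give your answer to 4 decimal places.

Let h(s) be the probability of absorption at Home starting from transient state s. Then h(Home) = 1 and h(Checkout) = 0. By first-step analysis:
h(Product) = 0.3·h(Product) + 0.24·1 + 0.24·h(Help) + 0.22·0
h(Help) = 0.32·h(Product) + 0.21·1 + 0.21·h(Help) + 0.26·0
Solving: h(Product) = 0.5040, h(Help) = 0.4700.
Starting from Product, the probability is 0.5040.

0.5040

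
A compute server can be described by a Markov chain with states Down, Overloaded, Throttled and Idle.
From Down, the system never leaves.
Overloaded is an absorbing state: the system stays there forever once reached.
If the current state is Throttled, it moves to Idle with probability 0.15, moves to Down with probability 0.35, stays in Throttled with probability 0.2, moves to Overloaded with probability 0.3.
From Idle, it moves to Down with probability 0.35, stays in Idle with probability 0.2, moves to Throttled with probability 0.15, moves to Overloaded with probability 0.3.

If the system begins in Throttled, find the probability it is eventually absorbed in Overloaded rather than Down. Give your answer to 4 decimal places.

0.4615

Let h(s) be the probability of absorption at Overloaded starting from transient state s. Then h(Overloaded) = 1 and h(Down) = 0. By first-step analysis:
h(Throttled) = 0.35·0 + 0.3·1 + 0.2·h(Throttled) + 0.15·h(Idle)
h(Idle) = 0.35·0 + 0.3·1 + 0.15·h(Throttled) + 0.2·h(Idle)
Solving: h(Throttled) = 0.4615, h(Idle) = 0.4615.
Starting from Throttled, the probability is 0.4615.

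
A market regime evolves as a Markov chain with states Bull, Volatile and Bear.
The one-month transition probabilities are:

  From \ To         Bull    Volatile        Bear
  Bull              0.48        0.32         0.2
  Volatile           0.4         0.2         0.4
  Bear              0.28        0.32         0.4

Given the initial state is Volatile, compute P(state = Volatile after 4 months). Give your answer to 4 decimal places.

Propagate the distribution vector 4 months from Volatile.
After 0 months: (0.0000, 1.0000, 0.0000)
After 1 month: (0.4000, 0.2000, 0.4000)
After 2 months: (0.3840, 0.2960, 0.3200)
After 3 months: (0.3923, 0.2845, 0.3232)
After 4 months: (0.3926, 0.2859, 0.3215)
P(in Volatile after 4 months) = 0.2859

0.2859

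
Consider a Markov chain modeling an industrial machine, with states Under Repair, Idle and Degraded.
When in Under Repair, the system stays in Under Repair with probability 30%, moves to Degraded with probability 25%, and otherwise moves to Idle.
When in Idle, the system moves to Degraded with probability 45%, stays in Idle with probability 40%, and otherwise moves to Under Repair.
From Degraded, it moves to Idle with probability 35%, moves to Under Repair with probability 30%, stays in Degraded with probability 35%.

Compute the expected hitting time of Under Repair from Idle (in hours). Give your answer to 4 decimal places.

Let t(s) be the expected number of hours to first reach Under Repair from state s, with t(Under Repair) = 0. Conditioning on the first hour:
t(Idle) = 1 + 0.4·t(Idle) + 0.45·t(Degraded)
t(Degraded) = 1 + 0.35·t(Idle) + 0.35·t(Degraded)
Solving: t(Idle) = 4.7312, t(Degraded) = 4.0860.
Expected hours from Idle to Under Repair: 4.7312.

4.7312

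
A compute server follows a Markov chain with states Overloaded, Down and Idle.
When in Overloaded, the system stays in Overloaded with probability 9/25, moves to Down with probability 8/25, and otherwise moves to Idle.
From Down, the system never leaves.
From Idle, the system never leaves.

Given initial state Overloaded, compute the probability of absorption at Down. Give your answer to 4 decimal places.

Let h(s) be the probability of absorption at Down starting from transient state s. Then h(Down) = 1 and h(Idle) = 0. By first-step analysis:
h(Overloaded) = 0.36·h(Overloaded) + 0.32·1 + 0.32·0
Solving: h(Overloaded) = 0.5000.
Starting from Overloaded, the probability is 0.5000.

0.5000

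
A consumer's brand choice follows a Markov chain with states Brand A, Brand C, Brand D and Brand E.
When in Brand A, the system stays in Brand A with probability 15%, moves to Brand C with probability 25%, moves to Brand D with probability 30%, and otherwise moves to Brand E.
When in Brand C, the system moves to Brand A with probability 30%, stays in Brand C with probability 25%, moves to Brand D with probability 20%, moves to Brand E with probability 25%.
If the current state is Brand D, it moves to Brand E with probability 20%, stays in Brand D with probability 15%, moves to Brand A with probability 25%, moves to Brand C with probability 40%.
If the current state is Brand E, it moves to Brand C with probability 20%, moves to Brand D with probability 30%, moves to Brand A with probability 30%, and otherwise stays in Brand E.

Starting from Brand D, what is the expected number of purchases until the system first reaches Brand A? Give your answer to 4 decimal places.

3.6193

Let t(s) be the expected number of purchases to first reach Brand A from state s, with t(Brand A) = 0. Conditioning on the first purchase:
t(Brand C) = 1 + 0.25·t(Brand C) + 0.2·t(Brand D) + 0.25·t(Brand E)
t(Brand D) = 1 + 0.4·t(Brand C) + 0.15·t(Brand D) + 0.2·t(Brand E)
t(Brand E) = 1 + 0.2·t(Brand C) + 0.3·t(Brand D) + 0.2·t(Brand E)
Solving: t(Brand C) = 3.4555, t(Brand D) = 3.6193, t(Brand E) = 3.4711.
Expected purchases from Brand D to Brand A: 3.6193.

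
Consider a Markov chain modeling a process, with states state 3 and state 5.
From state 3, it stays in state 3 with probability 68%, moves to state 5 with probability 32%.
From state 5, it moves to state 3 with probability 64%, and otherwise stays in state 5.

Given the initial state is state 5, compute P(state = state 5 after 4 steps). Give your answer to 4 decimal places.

Propagate the distribution vector 4 steps from state 5.
After 0 steps: (0.0000, 1.0000)
After 1 step: (0.6400, 0.3600)
After 2 steps: (0.6656, 0.3344)
After 3 steps: (0.6666, 0.3334)
After 4 steps: (0.6667, 0.3333)
P(in state 5 after 4 steps) = 0.3333

0.3333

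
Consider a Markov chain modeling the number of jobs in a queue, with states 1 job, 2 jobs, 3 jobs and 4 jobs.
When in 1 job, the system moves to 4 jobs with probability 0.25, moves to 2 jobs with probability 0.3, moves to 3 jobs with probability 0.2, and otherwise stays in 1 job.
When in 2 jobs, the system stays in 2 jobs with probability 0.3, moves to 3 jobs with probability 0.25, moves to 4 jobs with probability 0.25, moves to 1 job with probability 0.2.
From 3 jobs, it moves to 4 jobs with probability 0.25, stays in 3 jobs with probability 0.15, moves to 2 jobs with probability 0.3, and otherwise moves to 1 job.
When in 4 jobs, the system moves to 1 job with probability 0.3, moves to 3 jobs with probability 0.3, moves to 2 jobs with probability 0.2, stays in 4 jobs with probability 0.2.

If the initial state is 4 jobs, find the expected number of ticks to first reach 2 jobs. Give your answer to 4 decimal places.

Let t(s) be the expected number of ticks to first reach 2 jobs from state s, with t(2 jobs) = 0. Conditioning on the first tick:
t(1 job) = 1 + 0.25·t(1 job) + 0.2·t(3 jobs) + 0.25·t(4 jobs)
t(3 jobs) = 1 + 0.3·t(1 job) + 0.15·t(3 jobs) + 0.25·t(4 jobs)
t(4 jobs) = 1 + 0.3·t(1 job) + 0.3·t(3 jobs) + 0.2·t(4 jobs)
Solving: t(1 job) = 3.6207, t(3 jobs) = 3.6207, t(4 jobs) = 3.9655.
Expected ticks from 4 jobs to 2 jobs: 3.9655.

3.9655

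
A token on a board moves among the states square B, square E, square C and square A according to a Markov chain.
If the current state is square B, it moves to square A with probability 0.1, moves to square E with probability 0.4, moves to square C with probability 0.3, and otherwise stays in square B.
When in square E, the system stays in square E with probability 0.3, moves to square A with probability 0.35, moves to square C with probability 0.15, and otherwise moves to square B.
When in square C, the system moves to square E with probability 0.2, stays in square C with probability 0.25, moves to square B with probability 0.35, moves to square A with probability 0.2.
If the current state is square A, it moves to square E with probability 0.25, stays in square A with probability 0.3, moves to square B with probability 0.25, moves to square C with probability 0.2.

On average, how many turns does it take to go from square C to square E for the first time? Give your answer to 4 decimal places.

3.7443

Let t(s) be the expected number of turns to first reach square E from state s, with t(square E) = 0. Conditioning on the first turn:
t(square B) = 1 + 0.2·t(square B) + 0.3·t(square C) + 0.1·t(square A)
t(square C) = 1 + 0.35·t(square B) + 0.25·t(square C) + 0.2·t(square A)
t(square A) = 1 + 0.25·t(square B) + 0.2·t(square C) + 0.3·t(square A)
Solving: t(square B) = 3.1050, t(square C) = 3.7443, t(square A) = 3.6073.
Expected turns from square C to square E: 3.7443.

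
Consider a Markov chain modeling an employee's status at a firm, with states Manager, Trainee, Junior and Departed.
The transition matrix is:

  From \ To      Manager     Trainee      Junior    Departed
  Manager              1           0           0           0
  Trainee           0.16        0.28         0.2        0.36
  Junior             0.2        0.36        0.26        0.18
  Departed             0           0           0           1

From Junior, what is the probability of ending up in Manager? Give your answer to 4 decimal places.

0.4375

Let h(s) be the probability of absorption at Manager starting from transient state s. Then h(Manager) = 1 and h(Departed) = 0. By first-step analysis:
h(Trainee) = 0.16·1 + 0.28·h(Trainee) + 0.2·h(Junior) + 0.36·0
h(Junior) = 0.2·1 + 0.36·h(Trainee) + 0.26·h(Junior) + 0.18·0
Solving: h(Trainee) = 0.3438, h(Junior) = 0.4375.
Starting from Junior, the probability is 0.4375.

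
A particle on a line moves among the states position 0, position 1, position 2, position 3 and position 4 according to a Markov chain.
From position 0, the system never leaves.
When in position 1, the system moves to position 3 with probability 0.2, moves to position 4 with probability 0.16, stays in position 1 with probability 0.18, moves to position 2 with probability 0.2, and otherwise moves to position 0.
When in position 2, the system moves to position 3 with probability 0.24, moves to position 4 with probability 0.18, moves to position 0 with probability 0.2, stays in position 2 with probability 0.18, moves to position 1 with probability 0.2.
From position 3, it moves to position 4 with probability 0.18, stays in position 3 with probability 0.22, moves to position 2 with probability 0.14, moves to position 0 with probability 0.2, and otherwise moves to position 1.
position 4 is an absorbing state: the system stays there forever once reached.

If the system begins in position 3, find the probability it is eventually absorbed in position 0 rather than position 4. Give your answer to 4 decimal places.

Let h(s) be the probability of absorption at position 0 starting from transient state s. Then h(position 0) = 1 and h(position 4) = 0. By first-step analysis:
h(position 1) = 0.26·1 + 0.18·h(position 1) + 0.2·h(position 2) + 0.2·h(position 3) + 0.16·0
h(position 2) = 0.2·1 + 0.2·h(position 1) + 0.18·h(position 2) + 0.24·h(position 3) + 0.18·0
h(position 3) = 0.2·1 + 0.26·h(position 1) + 0.14·h(position 2) + 0.22·h(position 3) + 0.18·0
Solving: h(position 1) = 0.5846, h(position 2) = 0.5473, h(position 3) = 0.5495.
Starting from position 3, the probability is 0.5495.

0.5495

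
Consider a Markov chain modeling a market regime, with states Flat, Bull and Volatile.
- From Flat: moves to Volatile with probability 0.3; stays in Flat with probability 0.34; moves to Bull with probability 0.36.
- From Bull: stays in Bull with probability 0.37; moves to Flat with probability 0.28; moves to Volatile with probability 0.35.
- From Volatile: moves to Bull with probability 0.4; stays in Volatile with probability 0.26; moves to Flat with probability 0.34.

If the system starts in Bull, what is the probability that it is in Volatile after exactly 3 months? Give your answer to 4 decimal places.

Propagate the distribution vector 3 months from Bull.
After 0 months: (0.0000, 1.0000, 0.0000)
After 1 month: (0.2800, 0.3700, 0.3500)
After 2 months: (0.3178, 0.3777, 0.3045)
After 3 months: (0.3173, 0.3760, 0.3067)
P(in Volatile after 3 months) = 0.3067

0.3067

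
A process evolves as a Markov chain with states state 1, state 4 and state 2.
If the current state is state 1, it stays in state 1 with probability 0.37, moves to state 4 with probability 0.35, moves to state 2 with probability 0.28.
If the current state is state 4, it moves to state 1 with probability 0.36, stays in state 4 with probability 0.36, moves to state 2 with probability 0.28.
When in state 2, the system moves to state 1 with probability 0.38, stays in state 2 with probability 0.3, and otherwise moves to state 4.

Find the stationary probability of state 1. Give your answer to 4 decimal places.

Let the stationary distribution be π with π = πP and π_1 + π_2 + π_3 = 1.
π_1 = 0.37·π_1 + 0.36·π_2 + 0.38·π_3
π_2 = 0.35·π_1 + 0.36·π_2 + 0.32·π_3
Solving with the normalization constraint gives π = (0.3694, 0.3449, 0.2857).
So the stationary probability of state 1 is 0.3694.

0.3694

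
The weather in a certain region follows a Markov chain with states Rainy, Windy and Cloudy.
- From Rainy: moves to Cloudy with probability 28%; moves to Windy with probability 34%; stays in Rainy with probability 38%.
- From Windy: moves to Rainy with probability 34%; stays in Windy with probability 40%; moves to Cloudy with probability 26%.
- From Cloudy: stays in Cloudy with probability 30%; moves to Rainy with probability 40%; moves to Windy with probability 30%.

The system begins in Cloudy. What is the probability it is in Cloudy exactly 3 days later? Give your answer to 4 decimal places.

Propagate the distribution vector 3 days from Cloudy.
After 0 days: (0.0000, 0.0000, 1.0000)
After 1 day: (0.4000, 0.3000, 0.3000)
After 2 days: (0.3740, 0.3460, 0.2800)
After 3 days: (0.3718, 0.3496, 0.2787)
P(in Cloudy after 3 days) = 0.2787

0.2787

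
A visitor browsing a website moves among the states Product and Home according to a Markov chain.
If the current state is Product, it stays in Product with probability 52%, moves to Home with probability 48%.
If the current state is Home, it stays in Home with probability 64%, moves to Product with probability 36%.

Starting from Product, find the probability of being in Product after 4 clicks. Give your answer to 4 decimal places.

0.4289

Propagate the distribution vector 4 clicks from Product.
After 0 clicks: (1.0000, 0.0000)
After 1 click: (0.5200, 0.4800)
After 2 clicks: (0.4432, 0.5568)
After 3 clicks: (0.4309, 0.5691)
After 4 clicks: (0.4289, 0.5711)
P(in Product after 4 clicks) = 0.4289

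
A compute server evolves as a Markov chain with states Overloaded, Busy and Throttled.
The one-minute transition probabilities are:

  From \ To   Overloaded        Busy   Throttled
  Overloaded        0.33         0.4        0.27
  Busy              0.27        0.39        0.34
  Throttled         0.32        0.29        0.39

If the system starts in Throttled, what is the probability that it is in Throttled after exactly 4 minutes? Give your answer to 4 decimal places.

Propagate the distribution vector 4 minutes from Throttled.
After 0 minutes: (0.0000, 0.0000, 1.0000)
After 1 minute: (0.3200, 0.2900, 0.3900)
After 2 minutes: (0.3087, 0.3542, 0.3371)
After 3 minutes: (0.3054, 0.3594, 0.3352)
After 4 minutes: (0.3051, 0.3595, 0.3354)
P(in Throttled after 4 minutes) = 0.3354

0.3354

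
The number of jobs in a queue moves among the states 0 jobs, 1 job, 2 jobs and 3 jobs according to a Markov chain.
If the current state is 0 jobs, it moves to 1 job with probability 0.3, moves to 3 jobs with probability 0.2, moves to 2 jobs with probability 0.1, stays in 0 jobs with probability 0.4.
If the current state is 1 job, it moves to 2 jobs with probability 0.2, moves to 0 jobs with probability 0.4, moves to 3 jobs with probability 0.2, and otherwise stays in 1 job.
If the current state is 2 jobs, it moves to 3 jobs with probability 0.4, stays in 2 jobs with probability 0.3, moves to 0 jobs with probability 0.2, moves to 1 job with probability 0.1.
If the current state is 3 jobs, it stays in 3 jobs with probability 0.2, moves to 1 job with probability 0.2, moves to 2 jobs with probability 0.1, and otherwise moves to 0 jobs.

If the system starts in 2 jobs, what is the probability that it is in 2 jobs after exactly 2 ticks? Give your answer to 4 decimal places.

Propagate the distribution vector 2 ticks from 2 jobs.
After 0 ticks: (0.0000, 0.0000, 1.0000, 0.0000)
After 1 tick: (0.2000, 0.1000, 0.3000, 0.4000)
After 2 ticks: (0.3800, 0.1900, 0.1700, 0.2600)
P(in 2 jobs after 2 ticks) = 0.1700

0.1700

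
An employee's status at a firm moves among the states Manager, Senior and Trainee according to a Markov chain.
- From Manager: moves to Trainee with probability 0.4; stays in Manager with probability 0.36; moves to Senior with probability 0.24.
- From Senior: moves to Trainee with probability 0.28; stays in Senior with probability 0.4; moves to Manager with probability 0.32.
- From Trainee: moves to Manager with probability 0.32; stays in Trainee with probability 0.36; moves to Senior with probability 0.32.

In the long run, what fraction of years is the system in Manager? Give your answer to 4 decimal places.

Let the stationary distribution be π with π = πP and π_1 + π_2 + π_3 = 1.
π_1 = 0.36·π_1 + 0.32·π_2 + 0.32·π_3
π_2 = 0.24·π_1 + 0.4·π_2 + 0.32·π_3
Solving with the normalization constraint gives π = (0.3333, 0.3188, 0.3478).
So the stationary probability of Manager is 0.3333.

0.3333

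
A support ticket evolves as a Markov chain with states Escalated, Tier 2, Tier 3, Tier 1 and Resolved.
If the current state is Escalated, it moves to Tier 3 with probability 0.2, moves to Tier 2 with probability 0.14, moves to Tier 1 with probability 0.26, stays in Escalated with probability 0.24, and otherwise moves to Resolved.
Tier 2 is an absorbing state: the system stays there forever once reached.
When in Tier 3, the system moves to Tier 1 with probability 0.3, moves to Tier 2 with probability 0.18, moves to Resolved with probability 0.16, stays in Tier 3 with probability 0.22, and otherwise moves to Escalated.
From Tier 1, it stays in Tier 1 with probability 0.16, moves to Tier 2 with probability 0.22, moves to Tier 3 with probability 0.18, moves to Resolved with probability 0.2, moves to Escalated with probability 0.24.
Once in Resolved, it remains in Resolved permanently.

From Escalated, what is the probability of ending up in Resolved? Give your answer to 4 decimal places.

Let h(s) be the probability of absorption at Resolved starting from transient state s. Then h(Resolved) = 1 and h(Tier 2) = 0. By first-step analysis:
h(Escalated) = 0.24·h(Escalated) + 0.14·0 + 0.2·h(Tier 3) + 0.26·h(Tier 1) + 0.16·1
h(Tier 3) = 0.14·h(Escalated) + 0.18·0 + 0.22·h(Tier 3) + 0.3·h(Tier 1) + 0.16·1
h(Tier 1) = 0.24·h(Escalated) + 0.22·0 + 0.18·h(Tier 3) + 0.16·h(Tier 1) + 0.2·1
Solving: h(Escalated) = 0.5034, h(Tier 3) = 0.4821, h(Tier 1) = 0.4852.
Starting from Escalated, the probability is 0.5034.

0.5034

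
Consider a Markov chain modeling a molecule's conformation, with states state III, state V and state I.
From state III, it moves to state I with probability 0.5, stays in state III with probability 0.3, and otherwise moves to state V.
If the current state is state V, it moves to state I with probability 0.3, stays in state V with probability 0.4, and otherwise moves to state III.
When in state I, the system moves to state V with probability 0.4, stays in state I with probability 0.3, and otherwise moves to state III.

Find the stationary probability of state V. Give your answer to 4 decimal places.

Let the stationary distribution be π with π = πP and π_1 + π_2 + π_3 = 1.
π_1 = 0.3·π_1 + 0.3·π_2 + 0.3·π_3
π_2 = 0.2·π_1 + 0.4·π_2 + 0.4·π_3
Solving with the normalization constraint gives π = (0.3000, 0.3400, 0.3600).
So the stationary probability of state V is 0.3400.

0.3400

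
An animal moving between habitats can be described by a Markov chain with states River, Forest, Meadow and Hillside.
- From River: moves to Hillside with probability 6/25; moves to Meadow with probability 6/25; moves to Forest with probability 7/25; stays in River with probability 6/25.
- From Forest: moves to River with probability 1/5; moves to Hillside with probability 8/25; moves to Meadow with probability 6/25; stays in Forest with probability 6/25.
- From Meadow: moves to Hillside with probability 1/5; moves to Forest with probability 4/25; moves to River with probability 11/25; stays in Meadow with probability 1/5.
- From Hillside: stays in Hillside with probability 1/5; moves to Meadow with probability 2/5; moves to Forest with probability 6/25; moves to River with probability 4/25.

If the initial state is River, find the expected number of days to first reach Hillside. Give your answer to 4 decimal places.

3.9972

Let t(s) be the expected number of days to first reach Hillside from state s, with t(Hillside) = 0. Conditioning on the first day:
t(River) = 1 + 0.24·t(River) + 0.28·t(Forest) + 0.24·t(Meadow)
t(Forest) = 1 + 0.2·t(River) + 0.24·t(Forest) + 0.24·t(Meadow)
t(Meadow) = 1 + 0.44·t(River) + 0.16·t(Forest) + 0.2·t(Meadow)
Solving: t(River) = 3.9972, t(Forest) = 3.6897, t(Meadow) = 4.1864.
Expected days from River to Hillside: 3.9972.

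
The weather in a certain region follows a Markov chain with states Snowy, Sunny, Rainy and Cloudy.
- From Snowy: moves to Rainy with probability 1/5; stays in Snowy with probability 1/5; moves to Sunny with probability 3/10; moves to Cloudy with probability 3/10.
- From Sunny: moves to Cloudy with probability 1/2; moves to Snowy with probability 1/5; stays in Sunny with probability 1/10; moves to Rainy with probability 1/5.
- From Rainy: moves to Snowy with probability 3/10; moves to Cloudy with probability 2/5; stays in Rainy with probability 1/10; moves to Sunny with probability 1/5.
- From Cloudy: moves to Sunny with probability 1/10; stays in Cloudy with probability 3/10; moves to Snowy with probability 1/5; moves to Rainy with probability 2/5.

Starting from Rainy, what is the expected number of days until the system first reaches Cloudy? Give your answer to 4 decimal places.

2.5311

Let t(s) be the expected number of days to first reach Cloudy from state s, with t(Cloudy) = 0. Conditioning on the first day:
t(Snowy) = 1 + 0.2·t(Snowy) + 0.3·t(Sunny) + 0.2·t(Rainy)
t(Sunny) = 1 + 0.2·t(Snowy) + 0.1·t(Sunny) + 0.2·t(Rainy)
t(Rainy) = 1 + 0.3·t(Snowy) + 0.2·t(Sunny) + 0.1·t(Rainy)
Solving: t(Snowy) = 2.7386, t(Sunny) = 2.2822, t(Rainy) = 2.5311.
Expected days from Rainy to Cloudy: 2.5311.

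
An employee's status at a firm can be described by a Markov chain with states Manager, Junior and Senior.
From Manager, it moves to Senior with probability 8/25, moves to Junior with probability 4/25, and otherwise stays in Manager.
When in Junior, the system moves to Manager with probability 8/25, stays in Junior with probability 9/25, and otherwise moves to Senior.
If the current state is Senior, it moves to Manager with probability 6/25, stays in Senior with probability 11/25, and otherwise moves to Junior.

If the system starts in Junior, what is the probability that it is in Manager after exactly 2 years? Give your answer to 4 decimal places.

0.3584

Sum over the intermediate state after 1 year:
P = P(Junior→Manager)·P(Manager→Manager) + P(Junior→Junior)·P(Junior→Manager) + P(Junior→Senior)·P(Senior→Manager)
  = 0.32×0.52 + 0.36×0.32 + 0.32×0.24
  = 0.1664 + 0.1152 + 0.0768 = 0.3584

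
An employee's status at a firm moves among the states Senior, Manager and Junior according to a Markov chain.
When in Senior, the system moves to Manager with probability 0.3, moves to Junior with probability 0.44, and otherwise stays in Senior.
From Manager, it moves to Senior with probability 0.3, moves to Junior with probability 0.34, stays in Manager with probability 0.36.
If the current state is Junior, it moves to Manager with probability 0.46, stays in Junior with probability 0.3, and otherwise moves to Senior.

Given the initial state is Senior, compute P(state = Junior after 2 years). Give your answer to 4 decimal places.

0.3484

Sum over the intermediate state after 1 year:
P = P(Senior→Senior)·P(Senior→Junior) + P(Senior→Manager)·P(Manager→Junior) + P(Senior→Junior)·P(Junior→Junior)
  = 0.26×0.44 + 0.3×0.34 + 0.44×0.3
  = 0.1144 + 0.1020 + 0.1320 = 0.3484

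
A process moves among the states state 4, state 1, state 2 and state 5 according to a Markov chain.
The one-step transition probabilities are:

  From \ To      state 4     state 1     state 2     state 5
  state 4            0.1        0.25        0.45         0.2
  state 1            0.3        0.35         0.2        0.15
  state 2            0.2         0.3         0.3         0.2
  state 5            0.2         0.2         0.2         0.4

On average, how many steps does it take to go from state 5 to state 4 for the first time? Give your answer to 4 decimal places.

Let t(s) be the expected number of steps to first reach state 4 from state s, with t(state 4) = 0. Conditioning on the first step:
t(state 1) = 1 + 0.35·t(state 1) + 0.2·t(state 2) + 0.15·t(state 5)
t(state 2) = 1 + 0.3·t(state 1) + 0.3·t(state 2) + 0.2·t(state 5)
t(state 5) = 1 + 0.2·t(state 1) + 0.2·t(state 2) + 0.4·t(state 5)
Solving: t(state 1) = 3.9017, t(state 2) = 4.3642, t(state 5) = 4.4220.
Expected steps from state 5 to state 4: 4.4220.

4.4220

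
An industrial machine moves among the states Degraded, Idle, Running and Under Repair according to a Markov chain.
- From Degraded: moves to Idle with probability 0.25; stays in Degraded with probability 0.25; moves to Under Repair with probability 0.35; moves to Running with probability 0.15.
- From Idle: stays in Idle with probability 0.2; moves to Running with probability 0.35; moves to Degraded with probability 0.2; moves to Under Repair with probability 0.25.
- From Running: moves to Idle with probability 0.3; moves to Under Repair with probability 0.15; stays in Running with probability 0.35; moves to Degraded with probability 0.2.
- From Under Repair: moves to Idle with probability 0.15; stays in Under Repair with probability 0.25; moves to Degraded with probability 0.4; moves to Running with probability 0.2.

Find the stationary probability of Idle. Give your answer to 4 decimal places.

Let the stationary distribution be π with π = πP and π_1 + π_2 + π_3 + π_4 = 1.
π_1 = 0.25·π_1 + 0.2·π_2 + 0.2·π_3 + 0.4·π_4
π_2 = 0.25·π_1 + 0.2·π_2 + 0.3·π_3 + 0.15·π_4
π_3 = 0.15·π_1 + 0.35·π_2 + 0.35·π_3 + 0.2·π_4
Solving with the normalization constraint gives π = (0.2632, 0.2266, 0.2598, 0.2503).
So the stationary probability of Idle is 0.2266.

0.2266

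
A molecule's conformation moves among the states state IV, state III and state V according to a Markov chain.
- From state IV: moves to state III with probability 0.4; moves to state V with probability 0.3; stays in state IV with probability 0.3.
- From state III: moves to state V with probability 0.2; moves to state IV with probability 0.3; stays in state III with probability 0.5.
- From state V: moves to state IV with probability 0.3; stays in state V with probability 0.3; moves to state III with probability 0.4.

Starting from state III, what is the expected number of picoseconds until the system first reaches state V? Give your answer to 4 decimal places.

Let t(s) be the expected number of picoseconds to first reach state V from state s, with t(state V) = 0. Conditioning on the first picosecond:
t(state IV) = 1 + 0.3·t(state IV) + 0.4·t(state III)
t(state III) = 1 + 0.3·t(state IV) + 0.5·t(state III)
Solving: t(state IV) = 3.9130, t(state III) = 4.3478.
Expected picoseconds from state III to state V: 4.3478.

4.3478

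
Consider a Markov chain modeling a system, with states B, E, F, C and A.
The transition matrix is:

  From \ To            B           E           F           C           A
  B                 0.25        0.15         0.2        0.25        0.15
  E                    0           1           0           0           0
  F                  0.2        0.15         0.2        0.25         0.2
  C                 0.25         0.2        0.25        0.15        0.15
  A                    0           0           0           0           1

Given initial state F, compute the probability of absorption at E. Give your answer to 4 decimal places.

Let h(s) be the probability of absorption at E starting from transient state s. Then h(E) = 1 and h(A) = 0. By first-step analysis:
h(B) = 0.25·h(B) + 0.15·1 + 0.2·h(F) + 0.25·h(C) + 0.15·0
h(F) = 0.2·h(B) + 0.15·1 + 0.2·h(F) + 0.25·h(C) + 0.2·0
h(C) = 0.25·h(B) + 0.2·1 + 0.25·h(F) + 0.15·h(C) + 0.15·0
Solving: h(B) = 0.5012, h(F) = 0.4762, h(C) = 0.5228.
Starting from F, the probability is 0.4762.

0.4762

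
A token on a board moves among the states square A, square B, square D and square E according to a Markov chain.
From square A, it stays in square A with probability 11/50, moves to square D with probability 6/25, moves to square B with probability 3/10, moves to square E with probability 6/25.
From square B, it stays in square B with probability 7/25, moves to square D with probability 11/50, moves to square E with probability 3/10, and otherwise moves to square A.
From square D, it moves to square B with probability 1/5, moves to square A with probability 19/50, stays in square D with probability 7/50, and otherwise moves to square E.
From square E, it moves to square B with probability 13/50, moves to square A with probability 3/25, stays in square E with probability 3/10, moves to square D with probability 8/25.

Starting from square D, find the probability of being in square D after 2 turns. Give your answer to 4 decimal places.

Propagate the distribution vector 2 turns from square D.
After 0 turns: (0.0000, 0.0000, 1.0000, 0.0000)
After 1 turn: (0.3800, 0.2000, 0.1400, 0.2800)
After 2 turns: (0.2104, 0.2708, 0.2444, 0.2744)
P(in square D after 2 turns) = 0.2444

0.2444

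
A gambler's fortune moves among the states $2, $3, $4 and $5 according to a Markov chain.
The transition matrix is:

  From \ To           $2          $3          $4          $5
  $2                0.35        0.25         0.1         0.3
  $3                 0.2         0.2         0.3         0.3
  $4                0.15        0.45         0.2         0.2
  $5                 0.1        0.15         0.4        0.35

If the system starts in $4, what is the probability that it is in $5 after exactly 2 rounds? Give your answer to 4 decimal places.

0.2900

Propagate the distribution vector 2 rounds from $4.
After 0 rounds: (0.0000, 0.0000, 1.0000, 0.0000)
After 1 round: (0.1500, 0.4500, 0.2000, 0.2000)
After 2 rounds: (0.1925, 0.2475, 0.2700, 0.2900)
P(in $5 after 2 rounds) = 0.2900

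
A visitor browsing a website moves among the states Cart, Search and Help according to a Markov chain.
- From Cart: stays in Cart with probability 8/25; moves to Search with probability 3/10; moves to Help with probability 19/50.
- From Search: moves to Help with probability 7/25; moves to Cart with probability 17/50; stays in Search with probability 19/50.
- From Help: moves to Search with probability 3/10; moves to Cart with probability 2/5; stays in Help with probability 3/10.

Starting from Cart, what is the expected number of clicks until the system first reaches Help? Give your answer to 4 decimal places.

2.8786

Let t(s) be the expected number of clicks to first reach Help from state s, with t(Help) = 0. Conditioning on the first click:
t(Cart) = 1 + 0.32·t(Cart) + 0.3·t(Search)
t(Search) = 1 + 0.34·t(Cart) + 0.38·t(Search)
Solving: t(Cart) = 2.8786, t(Search) = 3.1915.
Expected clicks from Cart to Help: 2.8786.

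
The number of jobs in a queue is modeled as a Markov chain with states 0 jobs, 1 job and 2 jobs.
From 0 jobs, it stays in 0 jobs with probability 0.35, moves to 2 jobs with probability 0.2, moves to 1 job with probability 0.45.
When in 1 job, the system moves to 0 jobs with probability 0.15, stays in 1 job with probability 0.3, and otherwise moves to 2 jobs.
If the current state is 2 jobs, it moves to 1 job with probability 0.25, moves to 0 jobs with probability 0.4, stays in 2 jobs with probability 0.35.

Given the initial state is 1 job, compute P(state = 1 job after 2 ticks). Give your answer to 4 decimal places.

0.2950

Sum over the intermediate state after 1 tick:
P = P(1 job→0 jobs)·P(0 jobs→1 job) + P(1 job→1 job)·P(1 job→1 job) + P(1 job→2 jobs)·P(2 jobs→1 job)
  = 0.15×0.45 + 0.3×0.3 + 0.55×0.25
  = 0.0675 + 0.0900 + 0.1375 = 0.2950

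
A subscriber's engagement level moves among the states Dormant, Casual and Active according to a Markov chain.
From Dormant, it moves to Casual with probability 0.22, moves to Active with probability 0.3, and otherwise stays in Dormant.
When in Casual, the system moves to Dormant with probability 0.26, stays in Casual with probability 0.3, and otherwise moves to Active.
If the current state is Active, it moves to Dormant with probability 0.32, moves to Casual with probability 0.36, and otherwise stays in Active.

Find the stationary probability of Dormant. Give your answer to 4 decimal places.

Let the stationary distribution be π with π = πP and π_1 + π_2 + π_3 = 1.
π_1 = 0.48·π_1 + 0.26·π_2 + 0.32·π_3
π_2 = 0.22·π_1 + 0.3·π_2 + 0.36·π_3
Solving with the normalization constraint gives π = (0.3601, 0.2921, 0.3478).
So the stationary probability of Dormant is 0.3601.

0.3601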